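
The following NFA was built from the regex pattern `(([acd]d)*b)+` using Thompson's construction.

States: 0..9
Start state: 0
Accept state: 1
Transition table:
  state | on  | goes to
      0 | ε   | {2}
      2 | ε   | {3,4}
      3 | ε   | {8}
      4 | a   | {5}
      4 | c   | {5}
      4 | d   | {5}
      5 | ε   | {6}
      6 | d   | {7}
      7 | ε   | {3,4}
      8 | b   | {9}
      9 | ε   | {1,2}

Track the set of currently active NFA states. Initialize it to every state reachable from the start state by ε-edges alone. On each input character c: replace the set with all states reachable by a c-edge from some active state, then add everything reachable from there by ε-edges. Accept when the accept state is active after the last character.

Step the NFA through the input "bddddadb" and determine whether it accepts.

Answer: ACCEPT

Derivation:
start: ε-closure({0}) = {0,2,3,4,8}
'b' @ 1: {1,2,3,4,8,9}  ✓accept
'd' @ 2: {5,6}
'd' @ 3: {3,4,7,8}
'd' @ 4: {5,6}
'd' @ 5: {3,4,7,8}
'a' @ 6: {5,6}
'd' @ 7: {3,4,7,8}
'b' @ 8: {1,2,3,4,8,9}  ✓accept
after full input: {1,2,3,4,8,9}  (accept=1 in)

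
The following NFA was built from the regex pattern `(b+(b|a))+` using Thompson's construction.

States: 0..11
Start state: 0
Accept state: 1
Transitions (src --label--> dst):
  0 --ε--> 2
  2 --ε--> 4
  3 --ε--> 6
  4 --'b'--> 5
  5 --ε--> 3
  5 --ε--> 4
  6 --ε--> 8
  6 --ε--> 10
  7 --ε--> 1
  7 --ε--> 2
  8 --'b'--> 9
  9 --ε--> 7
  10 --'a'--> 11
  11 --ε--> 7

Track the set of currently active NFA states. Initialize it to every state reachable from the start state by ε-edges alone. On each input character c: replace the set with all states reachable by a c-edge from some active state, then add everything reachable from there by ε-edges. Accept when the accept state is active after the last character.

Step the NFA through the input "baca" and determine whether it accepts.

Answer: REJECT

Derivation:
initial (ε-close {0}): {0,2,4}
'b' @ 1: {3,4,5,6,8,10}
'a' @ 2: {1,2,4,7,11}  [accepting]
'c' @ 3: {}  — no active states
rest 'a' ignored (set empty)
final: {}; accept 1 not in set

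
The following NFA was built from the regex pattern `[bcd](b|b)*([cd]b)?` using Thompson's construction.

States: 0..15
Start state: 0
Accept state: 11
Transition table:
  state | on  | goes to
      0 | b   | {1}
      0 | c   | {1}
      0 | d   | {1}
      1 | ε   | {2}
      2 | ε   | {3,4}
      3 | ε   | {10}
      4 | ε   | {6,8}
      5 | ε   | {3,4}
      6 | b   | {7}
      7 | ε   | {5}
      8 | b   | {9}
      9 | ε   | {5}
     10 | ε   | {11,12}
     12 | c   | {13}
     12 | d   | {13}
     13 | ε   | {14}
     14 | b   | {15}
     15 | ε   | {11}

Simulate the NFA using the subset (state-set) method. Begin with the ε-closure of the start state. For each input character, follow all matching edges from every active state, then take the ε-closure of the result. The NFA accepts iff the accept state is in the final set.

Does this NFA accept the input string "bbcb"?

Answer: ACCEPT

Steps:
S₀ = ε-closure({0}) = {0}
'b' @ 1: {1,2,3,4,6,8,10,11,12}  (accept∈set)
'b' @ 2: {3,4,5,6,7,8,9,10,11,12}  (accept∈set)
'c' @ 3: {13,14}
'b' @ 4: {11,15}  (accept∈set)
after full input: {11,15}  (accept=11 in)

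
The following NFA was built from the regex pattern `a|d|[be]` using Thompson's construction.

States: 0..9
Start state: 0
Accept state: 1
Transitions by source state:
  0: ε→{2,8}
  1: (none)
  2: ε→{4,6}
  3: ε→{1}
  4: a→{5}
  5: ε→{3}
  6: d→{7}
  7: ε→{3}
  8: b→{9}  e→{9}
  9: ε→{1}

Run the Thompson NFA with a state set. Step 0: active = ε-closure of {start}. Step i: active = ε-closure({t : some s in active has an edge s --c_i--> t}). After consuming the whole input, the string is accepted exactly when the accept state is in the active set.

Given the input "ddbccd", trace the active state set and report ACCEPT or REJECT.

S₀ = ε-closure({0}) = {0,2,4,6,8}
'd' @ 1: {1,3,7}  (accept∈set)
'd' @ 2: {}  — no active states
rest 'bccd' ignored (set empty)
after full input: {}  (accept=1 not in)

Answer: REJECT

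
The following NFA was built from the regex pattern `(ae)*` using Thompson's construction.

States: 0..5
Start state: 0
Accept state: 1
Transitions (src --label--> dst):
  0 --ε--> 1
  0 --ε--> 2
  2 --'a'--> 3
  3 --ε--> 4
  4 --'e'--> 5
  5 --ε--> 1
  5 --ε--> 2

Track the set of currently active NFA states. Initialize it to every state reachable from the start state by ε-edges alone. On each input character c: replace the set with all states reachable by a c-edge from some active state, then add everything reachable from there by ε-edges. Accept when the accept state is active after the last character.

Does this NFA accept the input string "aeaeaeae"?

Answer: ACCEPT

Trace:
initial (ε-close {0}): {0,1,2}
'a' @ 1: {3,4}
'e' @ 2: {1,2,5}  [accepting]
'a' @ 3: {3,4}
'e' @ 4: {1,2,5}  [accepting]
'a' @ 5: {3,4}
'e' @ 6: {1,2,5}  [accepting]
'a' @ 7: {3,4}
'e' @ 8: {1,2,5}  [accepting]
end set {1,2,5} — state 1 in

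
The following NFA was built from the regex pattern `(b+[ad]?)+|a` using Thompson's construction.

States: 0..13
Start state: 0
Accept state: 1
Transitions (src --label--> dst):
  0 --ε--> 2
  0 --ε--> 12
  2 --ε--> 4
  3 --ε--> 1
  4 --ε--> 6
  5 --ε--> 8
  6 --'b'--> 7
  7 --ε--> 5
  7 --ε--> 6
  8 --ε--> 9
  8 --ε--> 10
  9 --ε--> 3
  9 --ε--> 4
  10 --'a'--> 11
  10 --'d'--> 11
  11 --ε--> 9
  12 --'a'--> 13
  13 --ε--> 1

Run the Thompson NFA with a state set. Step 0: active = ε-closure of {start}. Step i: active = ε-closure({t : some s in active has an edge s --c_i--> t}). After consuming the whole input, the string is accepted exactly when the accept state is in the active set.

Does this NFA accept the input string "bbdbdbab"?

Answer: ACCEPT

Steps:
start: ε-closure({0}) = {0,2,4,6,12}
'b' @ 1: {1,3,4,5,6,7,8,9,10}  (accept∈set)
'b' @ 2: {1,3,4,5,6,7,8,9,10}  (accept∈set)
'd' @ 3: {1,3,4,6,9,11}  (accept∈set)
'b' @ 4: {1,3,4,5,6,7,8,9,10}  (accept∈set)
'd' @ 5: {1,3,4,6,9,11}  (accept∈set)
'b' @ 6: {1,3,4,5,6,7,8,9,10}  (accept∈set)
'a' @ 7: {1,3,4,6,9,11}  (accept∈set)
'b' @ 8: {1,3,4,5,6,7,8,9,10}  (accept∈set)
end set {1,3,4,5,6,7,8,9,10} — state 1 in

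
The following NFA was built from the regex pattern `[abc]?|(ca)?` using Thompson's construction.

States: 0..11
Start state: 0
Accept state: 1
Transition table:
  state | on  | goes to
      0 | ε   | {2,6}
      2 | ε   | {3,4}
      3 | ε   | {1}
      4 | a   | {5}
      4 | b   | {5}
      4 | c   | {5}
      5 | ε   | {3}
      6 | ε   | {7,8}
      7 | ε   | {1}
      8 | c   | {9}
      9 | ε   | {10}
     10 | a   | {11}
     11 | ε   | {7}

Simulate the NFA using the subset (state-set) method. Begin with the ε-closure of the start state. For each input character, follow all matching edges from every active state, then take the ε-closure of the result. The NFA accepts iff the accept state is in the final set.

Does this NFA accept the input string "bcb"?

start: ε-closure({0}) = {0,1,2,3,4,6,7,8}
'b' @ 1: {1,3,5}  ✓accept
'c' @ 2: {}  — no active states
rest 'b' ignored (set empty)
end set {} — state 1 not in

Answer: REJECT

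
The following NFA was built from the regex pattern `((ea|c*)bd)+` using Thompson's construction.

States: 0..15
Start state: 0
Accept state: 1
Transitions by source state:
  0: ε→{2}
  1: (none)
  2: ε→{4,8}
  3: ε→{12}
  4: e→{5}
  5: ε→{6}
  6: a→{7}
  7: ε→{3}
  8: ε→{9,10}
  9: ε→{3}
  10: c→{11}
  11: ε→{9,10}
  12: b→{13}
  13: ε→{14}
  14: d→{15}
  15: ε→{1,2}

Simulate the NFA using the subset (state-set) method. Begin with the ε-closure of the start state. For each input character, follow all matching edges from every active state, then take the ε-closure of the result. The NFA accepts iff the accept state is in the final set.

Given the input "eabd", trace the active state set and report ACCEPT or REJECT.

Answer: ACCEPT

Trace:
initial (ε-close {0}): {0,2,3,4,8,9,10,12}
'e' @ 1: {5,6}
'a' @ 2: {3,7,12}
'b' @ 3: {13,14}
'd' @ 4: {1,2,3,4,8,9,10,12,15}  (accept∈set)
final: {1,2,3,4,8,9,10,12,15}; accept 1 in set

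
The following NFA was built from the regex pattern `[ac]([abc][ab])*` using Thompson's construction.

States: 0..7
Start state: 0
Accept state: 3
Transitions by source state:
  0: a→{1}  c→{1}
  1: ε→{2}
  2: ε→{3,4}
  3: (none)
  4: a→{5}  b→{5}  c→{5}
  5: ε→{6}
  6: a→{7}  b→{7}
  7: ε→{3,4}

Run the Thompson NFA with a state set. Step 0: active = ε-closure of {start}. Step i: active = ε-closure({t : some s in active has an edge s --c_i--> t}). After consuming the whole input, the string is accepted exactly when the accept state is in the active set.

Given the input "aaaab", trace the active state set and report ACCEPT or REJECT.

start: ε-closure({0}) = {0}
'a' @ 1: {1,2,3,4}  ✓accept
'a' @ 2: {5,6}
'a' @ 3: {3,4,7}  ✓accept
'a' @ 4: {5,6}
'b' @ 5: {3,4,7}  ✓accept
end set {3,4,7} — state 3 in

Answer: ACCEPT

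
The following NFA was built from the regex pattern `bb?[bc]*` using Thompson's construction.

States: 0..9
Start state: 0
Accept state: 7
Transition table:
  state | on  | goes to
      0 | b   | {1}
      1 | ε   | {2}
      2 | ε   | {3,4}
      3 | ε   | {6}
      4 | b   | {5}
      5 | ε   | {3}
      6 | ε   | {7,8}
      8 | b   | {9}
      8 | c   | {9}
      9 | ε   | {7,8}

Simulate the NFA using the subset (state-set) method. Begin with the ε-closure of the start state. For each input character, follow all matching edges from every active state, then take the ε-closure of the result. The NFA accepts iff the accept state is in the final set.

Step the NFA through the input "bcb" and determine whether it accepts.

Answer: ACCEPT

Steps:
start: ε-closure({0}) = {0}
'b' @ 1: {1,2,3,4,6,7,8}  (accept∈set)
'c' @ 2: {7,8,9}  (accept∈set)
'b' @ 3: {7,8,9}  (accept∈set)
end set {7,8,9} — state 7 in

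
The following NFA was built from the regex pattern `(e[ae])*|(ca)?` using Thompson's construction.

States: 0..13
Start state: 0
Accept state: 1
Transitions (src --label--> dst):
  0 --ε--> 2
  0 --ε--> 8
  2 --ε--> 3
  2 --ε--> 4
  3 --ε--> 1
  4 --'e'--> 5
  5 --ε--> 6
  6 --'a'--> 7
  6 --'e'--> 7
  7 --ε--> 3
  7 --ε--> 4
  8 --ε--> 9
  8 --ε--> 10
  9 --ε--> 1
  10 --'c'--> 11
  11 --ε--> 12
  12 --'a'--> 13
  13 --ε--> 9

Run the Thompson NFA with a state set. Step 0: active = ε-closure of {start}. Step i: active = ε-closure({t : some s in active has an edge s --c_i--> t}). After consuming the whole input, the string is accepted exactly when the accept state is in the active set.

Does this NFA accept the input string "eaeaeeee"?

Answer: ACCEPT

Derivation:
initial (ε-close {0}): {0,1,2,3,4,8,9,10}
'e' @ 1: {5,6}
'a' @ 2: {1,3,4,7}  ✓accept
'e' @ 3: {5,6}
'a' @ 4: {1,3,4,7}  ✓accept
'e' @ 5: {5,6}
'e' @ 6: {1,3,4,7}  ✓accept
'e' @ 7: {5,6}
'e' @ 8: {1,3,4,7}  ✓accept
end set {1,3,4,7} — state 1 in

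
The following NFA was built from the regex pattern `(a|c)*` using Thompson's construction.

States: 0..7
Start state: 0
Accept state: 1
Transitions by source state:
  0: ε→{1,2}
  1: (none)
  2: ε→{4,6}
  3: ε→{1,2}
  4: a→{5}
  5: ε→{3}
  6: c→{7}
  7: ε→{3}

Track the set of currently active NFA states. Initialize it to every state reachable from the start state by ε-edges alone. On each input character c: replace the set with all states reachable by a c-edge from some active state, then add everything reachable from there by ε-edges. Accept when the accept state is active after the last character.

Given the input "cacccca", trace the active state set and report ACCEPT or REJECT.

initial (ε-close {0}): {0,1,2,4,6}
'c' @ 1: {1,2,3,4,6,7}  [accepting]
'a' @ 2: {1,2,3,4,5,6}  [accepting]
'c' @ 3: {1,2,3,4,6,7}  [accepting]
'c' @ 4: {1,2,3,4,6,7}  [accepting]
'c' @ 5: {1,2,3,4,6,7}  [accepting]
'c' @ 6: {1,2,3,4,6,7}  [accepting]
'a' @ 7: {1,2,3,4,5,6}  [accepting]
end set {1,2,3,4,5,6} — state 1 in

Answer: ACCEPT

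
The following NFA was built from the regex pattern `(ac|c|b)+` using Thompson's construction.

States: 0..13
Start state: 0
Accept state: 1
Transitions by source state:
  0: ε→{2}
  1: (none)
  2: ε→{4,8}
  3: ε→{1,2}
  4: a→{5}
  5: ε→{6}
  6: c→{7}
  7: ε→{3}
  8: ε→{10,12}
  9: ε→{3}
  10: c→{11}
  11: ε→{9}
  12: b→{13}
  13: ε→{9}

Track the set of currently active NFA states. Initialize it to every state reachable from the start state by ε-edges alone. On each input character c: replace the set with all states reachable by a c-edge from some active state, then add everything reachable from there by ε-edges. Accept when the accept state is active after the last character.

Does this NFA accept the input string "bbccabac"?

start: ε-closure({0}) = {0,2,4,8,10,12}
'b' @ 1: {1,2,3,4,8,9,10,12,13}  ✓accept
'b' @ 2: {1,2,3,4,8,9,10,12,13}  ✓accept
'c' @ 3: {1,2,3,4,8,9,10,11,12}  ✓accept
'c' @ 4: {1,2,3,4,8,9,10,11,12}  ✓accept
'a' @ 5: {5,6}
'b' @ 6: {}  — state set empty
rest 'ac' ignored (set empty)
end set {} — state 1 not in

Answer: REJECT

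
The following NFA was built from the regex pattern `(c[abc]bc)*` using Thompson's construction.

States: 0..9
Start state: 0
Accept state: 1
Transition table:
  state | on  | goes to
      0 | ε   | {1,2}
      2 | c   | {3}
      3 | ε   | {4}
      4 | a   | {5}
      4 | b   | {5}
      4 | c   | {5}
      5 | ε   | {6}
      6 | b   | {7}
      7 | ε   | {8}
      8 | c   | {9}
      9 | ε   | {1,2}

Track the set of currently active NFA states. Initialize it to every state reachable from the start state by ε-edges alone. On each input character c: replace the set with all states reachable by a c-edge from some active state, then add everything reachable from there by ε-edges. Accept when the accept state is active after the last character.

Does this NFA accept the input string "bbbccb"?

Answer: REJECT

Derivation:
start: ε-closure({0}) = {0,1,2}
'b' @ 1: {}  — no active states
rest 'bbccb' ignored (set empty)
after full input: {}  (accept=1 not in)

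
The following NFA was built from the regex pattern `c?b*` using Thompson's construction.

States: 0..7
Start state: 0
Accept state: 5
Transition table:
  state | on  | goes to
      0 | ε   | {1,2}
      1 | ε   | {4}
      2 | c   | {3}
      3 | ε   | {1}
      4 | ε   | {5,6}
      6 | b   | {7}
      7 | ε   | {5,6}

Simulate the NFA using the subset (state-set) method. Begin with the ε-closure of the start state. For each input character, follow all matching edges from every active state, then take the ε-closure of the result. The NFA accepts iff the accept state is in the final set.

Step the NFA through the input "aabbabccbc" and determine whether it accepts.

S₀ = ε-closure({0}) = {0,1,2,4,5,6}
'a' @ 1: {}  — dead — no transitions
rest 'abbabccbc' ignored (set empty)
final: {}; accept 5 not in set

Answer: REJECT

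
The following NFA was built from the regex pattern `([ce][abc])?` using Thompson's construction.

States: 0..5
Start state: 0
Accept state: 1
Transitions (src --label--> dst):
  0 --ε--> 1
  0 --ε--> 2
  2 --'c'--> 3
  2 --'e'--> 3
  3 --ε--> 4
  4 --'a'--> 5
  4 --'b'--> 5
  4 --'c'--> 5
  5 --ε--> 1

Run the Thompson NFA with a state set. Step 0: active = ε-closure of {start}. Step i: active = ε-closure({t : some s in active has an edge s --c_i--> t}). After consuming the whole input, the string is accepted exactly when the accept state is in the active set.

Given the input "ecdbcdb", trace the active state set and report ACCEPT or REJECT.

S₀ = ε-closure({0}) = {0,1,2}
'e' @ 1: {3,4}
'c' @ 2: {1,5}  [accepting]
'd' @ 3: {}  — state set empty
rest 'bcdb' ignored (set empty)
after full input: {}  (accept=1 not in)

Answer: REJECT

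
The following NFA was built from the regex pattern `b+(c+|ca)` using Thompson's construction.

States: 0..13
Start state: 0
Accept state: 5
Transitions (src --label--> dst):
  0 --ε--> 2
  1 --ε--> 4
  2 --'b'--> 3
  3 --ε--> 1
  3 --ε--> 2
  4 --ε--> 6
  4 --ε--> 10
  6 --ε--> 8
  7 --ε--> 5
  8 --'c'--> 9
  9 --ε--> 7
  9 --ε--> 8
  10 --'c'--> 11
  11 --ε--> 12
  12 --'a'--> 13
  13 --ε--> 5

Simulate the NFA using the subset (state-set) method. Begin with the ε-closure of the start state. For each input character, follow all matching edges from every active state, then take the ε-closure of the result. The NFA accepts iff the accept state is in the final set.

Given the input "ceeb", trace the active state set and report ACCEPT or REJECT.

Answer: REJECT

Steps:
initial (ε-close {0}): {0,2}
'c' @ 1: {}  — state set empty
rest 'eeb' ignored (set empty)
after full input: {}  (accept=5 not in)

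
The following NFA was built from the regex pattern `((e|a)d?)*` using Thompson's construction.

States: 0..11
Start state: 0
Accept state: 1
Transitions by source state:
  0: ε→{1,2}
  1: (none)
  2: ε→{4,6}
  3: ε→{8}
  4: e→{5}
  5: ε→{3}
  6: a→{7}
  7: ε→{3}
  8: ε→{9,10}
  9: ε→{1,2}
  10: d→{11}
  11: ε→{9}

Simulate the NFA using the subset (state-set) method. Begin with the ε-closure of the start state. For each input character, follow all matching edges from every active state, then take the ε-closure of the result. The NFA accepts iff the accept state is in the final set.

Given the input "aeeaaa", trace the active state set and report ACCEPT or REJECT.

Answer: ACCEPT

Trace:
initial (ε-close {0}): {0,1,2,4,6}
'a' @ 1: {1,2,3,4,6,7,8,9,10}  ✓accept
'e' @ 2: {1,2,3,4,5,6,8,9,10}  ✓accept
'e' @ 3: {1,2,3,4,5,6,8,9,10}  ✓accept
'a' @ 4: {1,2,3,4,6,7,8,9,10}  ✓accept
'a' @ 5: {1,2,3,4,6,7,8,9,10}  ✓accept
'a' @ 6: {1,2,3,4,6,7,8,9,10}  ✓accept
end set {1,2,3,4,6,7,8,9,10} — state 1 in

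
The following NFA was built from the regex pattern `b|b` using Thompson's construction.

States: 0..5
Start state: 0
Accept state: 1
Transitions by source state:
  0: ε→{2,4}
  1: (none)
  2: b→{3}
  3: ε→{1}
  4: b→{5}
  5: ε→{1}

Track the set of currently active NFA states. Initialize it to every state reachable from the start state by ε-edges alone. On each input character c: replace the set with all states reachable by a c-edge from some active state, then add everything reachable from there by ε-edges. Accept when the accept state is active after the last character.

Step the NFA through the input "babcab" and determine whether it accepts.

S₀ = ε-closure({0}) = {0,2,4}
'b' @ 1: {1,3,5}  ✓accept
'a' @ 2: {}  — no active states
rest 'bcab' ignored (set empty)
end set {} — state 1 not in

Answer: REJECT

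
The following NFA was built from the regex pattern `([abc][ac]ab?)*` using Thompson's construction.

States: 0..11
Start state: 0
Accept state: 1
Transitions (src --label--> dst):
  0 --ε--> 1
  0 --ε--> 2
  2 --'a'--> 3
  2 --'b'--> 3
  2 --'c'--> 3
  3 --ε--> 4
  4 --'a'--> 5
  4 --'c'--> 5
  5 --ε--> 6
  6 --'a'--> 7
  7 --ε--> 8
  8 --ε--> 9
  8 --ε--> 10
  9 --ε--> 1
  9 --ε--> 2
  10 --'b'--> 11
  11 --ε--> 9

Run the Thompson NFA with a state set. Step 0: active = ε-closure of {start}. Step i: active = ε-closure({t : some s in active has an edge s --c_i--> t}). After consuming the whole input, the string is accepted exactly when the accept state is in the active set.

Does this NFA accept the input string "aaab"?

Answer: ACCEPT

Trace:
S₀ = ε-closure({0}) = {0,1,2}
'a' @ 1: {3,4}
'a' @ 2: {5,6}
'a' @ 3: {1,2,7,8,9,10}  (accept∈set)
'b' @ 4: {1,2,3,4,9,11}  (accept∈set)
final: {1,2,3,4,9,11}; accept 1 in set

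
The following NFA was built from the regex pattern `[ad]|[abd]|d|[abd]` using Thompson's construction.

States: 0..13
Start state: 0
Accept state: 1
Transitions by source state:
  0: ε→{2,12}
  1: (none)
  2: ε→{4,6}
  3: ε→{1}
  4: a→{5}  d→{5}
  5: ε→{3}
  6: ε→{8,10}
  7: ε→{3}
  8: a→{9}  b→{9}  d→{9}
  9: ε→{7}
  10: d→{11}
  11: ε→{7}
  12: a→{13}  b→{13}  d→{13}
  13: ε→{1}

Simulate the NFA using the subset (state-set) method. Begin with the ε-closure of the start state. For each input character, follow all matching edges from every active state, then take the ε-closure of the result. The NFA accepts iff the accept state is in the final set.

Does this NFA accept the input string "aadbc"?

Answer: REJECT

Steps:
initial (ε-close {0}): {0,2,4,6,8,10,12}
'a' @ 1: {1,3,5,7,9,13}  ✓accept
'a' @ 2: {}  — no active states
rest 'dbc' ignored (set empty)
final: {}; accept 1 not in set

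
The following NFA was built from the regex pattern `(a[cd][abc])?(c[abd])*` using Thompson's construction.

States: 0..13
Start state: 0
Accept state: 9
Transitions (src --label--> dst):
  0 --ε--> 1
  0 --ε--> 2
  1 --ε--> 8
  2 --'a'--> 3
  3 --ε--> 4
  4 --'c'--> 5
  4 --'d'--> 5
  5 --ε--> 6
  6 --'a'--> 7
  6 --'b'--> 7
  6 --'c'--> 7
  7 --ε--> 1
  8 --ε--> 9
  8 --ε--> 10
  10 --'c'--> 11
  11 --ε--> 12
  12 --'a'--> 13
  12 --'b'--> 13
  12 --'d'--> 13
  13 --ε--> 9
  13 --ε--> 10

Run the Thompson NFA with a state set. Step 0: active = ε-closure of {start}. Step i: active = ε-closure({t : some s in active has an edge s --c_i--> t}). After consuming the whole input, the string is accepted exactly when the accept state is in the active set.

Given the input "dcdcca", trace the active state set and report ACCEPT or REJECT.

start: ε-closure({0}) = {0,1,2,8,9,10}
'd' @ 1: {}  — no active states
rest 'cdcca' ignored (set empty)
end set {} — state 9 not in

Answer: REJECT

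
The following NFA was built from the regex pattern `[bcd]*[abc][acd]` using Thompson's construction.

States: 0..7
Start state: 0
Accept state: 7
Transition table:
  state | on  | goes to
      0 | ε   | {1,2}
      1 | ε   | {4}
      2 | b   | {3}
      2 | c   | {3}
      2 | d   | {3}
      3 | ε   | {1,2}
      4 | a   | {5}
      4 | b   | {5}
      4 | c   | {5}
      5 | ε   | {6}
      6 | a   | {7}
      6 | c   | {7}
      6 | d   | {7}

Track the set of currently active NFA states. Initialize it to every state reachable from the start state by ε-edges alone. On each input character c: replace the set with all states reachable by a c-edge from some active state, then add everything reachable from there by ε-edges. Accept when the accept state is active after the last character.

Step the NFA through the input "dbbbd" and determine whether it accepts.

Answer: ACCEPT

Trace:
initial (ε-close {0}): {0,1,2,4}
'd' @ 1: {1,2,3,4}
'b' @ 2: {1,2,3,4,5,6}
'b' @ 3: {1,2,3,4,5,6}
'b' @ 4: {1,2,3,4,5,6}
'd' @ 5: {1,2,3,4,7}  (accept∈set)
end set {1,2,3,4,7} — state 7 in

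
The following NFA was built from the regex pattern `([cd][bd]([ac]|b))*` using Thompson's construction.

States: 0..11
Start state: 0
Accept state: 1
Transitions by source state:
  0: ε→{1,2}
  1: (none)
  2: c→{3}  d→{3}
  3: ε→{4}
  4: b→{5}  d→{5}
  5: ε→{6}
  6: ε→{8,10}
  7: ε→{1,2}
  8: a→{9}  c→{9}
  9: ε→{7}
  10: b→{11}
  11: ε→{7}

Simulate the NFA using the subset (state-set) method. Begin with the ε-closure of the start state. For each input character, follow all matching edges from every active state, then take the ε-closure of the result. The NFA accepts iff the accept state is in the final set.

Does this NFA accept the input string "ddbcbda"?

start: ε-closure({0}) = {0,1,2}
'd' @ 1: {3,4}
'd' @ 2: {5,6,8,10}
'b' @ 3: {1,2,7,11}  [accepting]
'c' @ 4: {3,4}
'b' @ 5: {5,6,8,10}
'd' @ 6: {}  — no active states
rest 'a' ignored (set empty)
after full input: {}  (accept=1 not in)

Answer: REJECT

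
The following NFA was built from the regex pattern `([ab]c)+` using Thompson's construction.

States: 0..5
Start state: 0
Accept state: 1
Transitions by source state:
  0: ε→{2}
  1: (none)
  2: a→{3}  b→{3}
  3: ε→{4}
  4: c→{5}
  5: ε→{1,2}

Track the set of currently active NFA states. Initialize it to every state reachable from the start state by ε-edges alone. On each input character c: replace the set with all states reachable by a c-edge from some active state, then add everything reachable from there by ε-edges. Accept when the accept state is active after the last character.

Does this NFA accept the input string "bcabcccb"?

Answer: REJECT

Trace:
S₀ = ε-closure({0}) = {0,2}
'b' @ 1: {3,4}
'c' @ 2: {1,2,5}  [accepting]
'a' @ 3: {3,4}
'b' @ 4: {}  — no active states
rest 'cccb' ignored (set empty)
final: {}; accept 1 not in set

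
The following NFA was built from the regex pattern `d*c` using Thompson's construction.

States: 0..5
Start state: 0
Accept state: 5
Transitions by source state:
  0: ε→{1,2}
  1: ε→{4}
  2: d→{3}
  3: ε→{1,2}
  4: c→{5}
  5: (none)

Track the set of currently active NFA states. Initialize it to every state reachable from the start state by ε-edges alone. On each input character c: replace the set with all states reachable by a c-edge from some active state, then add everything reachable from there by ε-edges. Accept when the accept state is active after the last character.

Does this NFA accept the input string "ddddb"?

Answer: REJECT

Trace:
initial (ε-close {0}): {0,1,2,4}
'd' @ 1: {1,2,3,4}
'd' @ 2: {1,2,3,4}
'd' @ 3: {1,2,3,4}
'd' @ 4: {1,2,3,4}
'b' @ 5: {}  — dead — no transitions
final: {}; accept 5 not in set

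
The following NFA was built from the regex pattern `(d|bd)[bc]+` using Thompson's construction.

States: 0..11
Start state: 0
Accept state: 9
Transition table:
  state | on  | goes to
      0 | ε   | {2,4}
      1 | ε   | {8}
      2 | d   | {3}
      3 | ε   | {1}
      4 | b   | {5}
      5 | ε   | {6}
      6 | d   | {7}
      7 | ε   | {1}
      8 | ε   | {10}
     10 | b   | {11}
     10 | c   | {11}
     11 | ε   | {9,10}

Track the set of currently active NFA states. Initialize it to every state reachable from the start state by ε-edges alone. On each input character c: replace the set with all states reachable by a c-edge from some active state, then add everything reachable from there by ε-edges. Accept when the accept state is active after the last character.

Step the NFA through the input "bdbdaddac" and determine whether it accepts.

Answer: REJECT

Trace:
initial (ε-close {0}): {0,2,4}
'b' @ 1: {5,6}
'd' @ 2: {1,7,8,10}
'b' @ 3: {9,10,11}  ✓accept
'd' @ 4: {}  — state set empty
rest 'addac' ignored (set empty)
final: {}; accept 9 not in set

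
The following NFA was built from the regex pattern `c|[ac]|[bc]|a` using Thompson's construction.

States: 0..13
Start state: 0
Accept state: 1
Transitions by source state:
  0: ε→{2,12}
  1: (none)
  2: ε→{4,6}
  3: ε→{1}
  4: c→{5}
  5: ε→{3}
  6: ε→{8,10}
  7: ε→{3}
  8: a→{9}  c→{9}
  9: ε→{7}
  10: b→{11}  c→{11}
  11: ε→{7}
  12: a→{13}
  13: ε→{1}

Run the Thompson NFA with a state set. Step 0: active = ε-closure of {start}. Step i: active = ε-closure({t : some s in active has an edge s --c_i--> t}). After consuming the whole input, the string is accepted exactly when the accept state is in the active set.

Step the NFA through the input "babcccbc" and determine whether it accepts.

Answer: REJECT

Steps:
S₀ = ε-closure({0}) = {0,2,4,6,8,10,12}
'b' @ 1: {1,3,7,11}  [accepting]
'a' @ 2: {}  — dead — no transitions
rest 'bcccbc' ignored (set empty)
end set {} — state 1 not in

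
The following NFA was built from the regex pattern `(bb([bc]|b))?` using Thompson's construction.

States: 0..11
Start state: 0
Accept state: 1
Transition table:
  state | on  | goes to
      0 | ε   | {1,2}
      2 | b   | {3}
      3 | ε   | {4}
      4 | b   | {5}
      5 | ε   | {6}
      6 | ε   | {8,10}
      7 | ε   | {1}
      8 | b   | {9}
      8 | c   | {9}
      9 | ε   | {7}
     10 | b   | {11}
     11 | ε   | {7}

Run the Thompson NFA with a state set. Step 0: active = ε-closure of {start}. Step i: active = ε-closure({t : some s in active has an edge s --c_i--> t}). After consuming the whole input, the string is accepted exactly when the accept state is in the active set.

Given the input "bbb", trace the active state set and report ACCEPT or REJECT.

initial (ε-close {0}): {0,1,2}
'b' @ 1: {3,4}
'b' @ 2: {5,6,8,10}
'b' @ 3: {1,7,9,11}  [accepting]
final: {1,7,9,11}; accept 1 in set

Answer: ACCEPT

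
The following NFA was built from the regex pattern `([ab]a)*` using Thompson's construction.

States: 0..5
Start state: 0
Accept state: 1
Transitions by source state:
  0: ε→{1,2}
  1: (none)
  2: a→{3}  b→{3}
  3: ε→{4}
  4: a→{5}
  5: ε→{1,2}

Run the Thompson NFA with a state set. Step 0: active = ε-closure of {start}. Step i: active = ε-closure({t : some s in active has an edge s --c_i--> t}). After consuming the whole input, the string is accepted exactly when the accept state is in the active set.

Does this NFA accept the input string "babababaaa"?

Answer: ACCEPT

Trace:
initial (ε-close {0}): {0,1,2}
'b' @ 1: {3,4}
'a' @ 2: {1,2,5}  ✓accept
'b' @ 3: {3,4}
'a' @ 4: {1,2,5}  ✓accept
'b' @ 5: {3,4}
'a' @ 6: {1,2,5}  ✓accept
'b' @ 7: {3,4}
'a' @ 8: {1,2,5}  ✓accept
'a' @ 9: {3,4}
'a' @ 10: {1,2,5}  ✓accept
after full input: {1,2,5}  (accept=1 in)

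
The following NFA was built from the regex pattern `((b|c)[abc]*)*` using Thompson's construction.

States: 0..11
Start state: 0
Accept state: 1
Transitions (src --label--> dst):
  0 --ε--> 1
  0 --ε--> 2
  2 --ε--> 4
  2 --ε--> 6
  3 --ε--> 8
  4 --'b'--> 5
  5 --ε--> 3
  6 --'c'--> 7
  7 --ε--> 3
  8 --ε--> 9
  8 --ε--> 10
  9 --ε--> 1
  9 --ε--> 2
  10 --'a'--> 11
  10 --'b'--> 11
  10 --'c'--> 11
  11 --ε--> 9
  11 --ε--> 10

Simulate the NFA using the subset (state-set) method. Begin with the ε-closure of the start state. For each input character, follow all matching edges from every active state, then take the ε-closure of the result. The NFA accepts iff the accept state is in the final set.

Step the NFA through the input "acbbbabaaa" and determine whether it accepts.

S₀ = ε-closure({0}) = {0,1,2,4,6}
'a' @ 1: {}  — dead — no transitions
rest 'cbbbabaaa' ignored (set empty)
after full input: {}  (accept=1 not in)

Answer: REJECT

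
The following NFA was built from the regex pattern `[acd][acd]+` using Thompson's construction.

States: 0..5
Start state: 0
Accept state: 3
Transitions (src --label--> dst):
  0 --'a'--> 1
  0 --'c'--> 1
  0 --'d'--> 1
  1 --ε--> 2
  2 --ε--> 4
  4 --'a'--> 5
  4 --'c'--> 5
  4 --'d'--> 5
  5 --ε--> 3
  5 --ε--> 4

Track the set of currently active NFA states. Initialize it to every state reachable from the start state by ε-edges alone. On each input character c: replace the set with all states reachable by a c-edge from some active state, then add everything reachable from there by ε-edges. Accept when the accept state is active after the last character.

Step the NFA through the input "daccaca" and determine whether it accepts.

Answer: ACCEPT

Derivation:
initial (ε-close {0}): {0}
'd' @ 1: {1,2,4}
'a' @ 2: {3,4,5}  ✓accept
'c' @ 3: {3,4,5}  ✓accept
'c' @ 4: {3,4,5}  ✓accept
'a' @ 5: {3,4,5}  ✓accept
'c' @ 6: {3,4,5}  ✓accept
'a' @ 7: {3,4,5}  ✓accept
final: {3,4,5}; accept 3 in set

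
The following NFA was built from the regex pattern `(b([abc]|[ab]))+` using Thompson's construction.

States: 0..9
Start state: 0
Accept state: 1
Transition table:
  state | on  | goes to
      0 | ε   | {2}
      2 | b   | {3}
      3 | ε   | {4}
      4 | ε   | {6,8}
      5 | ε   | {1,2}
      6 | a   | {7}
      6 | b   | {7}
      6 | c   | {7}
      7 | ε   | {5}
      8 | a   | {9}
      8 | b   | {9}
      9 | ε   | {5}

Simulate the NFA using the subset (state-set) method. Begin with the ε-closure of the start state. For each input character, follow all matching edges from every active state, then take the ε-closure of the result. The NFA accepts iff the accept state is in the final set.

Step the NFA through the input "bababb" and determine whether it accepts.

S₀ = ε-closure({0}) = {0,2}
'b' @ 1: {3,4,6,8}
'a' @ 2: {1,2,5,7,9}  [accepting]
'b' @ 3: {3,4,6,8}
'a' @ 4: {1,2,5,7,9}  [accepting]
'b' @ 5: {3,4,6,8}
'b' @ 6: {1,2,5,7,9}  [accepting]
end set {1,2,5,7,9} — state 1 in

Answer: ACCEPT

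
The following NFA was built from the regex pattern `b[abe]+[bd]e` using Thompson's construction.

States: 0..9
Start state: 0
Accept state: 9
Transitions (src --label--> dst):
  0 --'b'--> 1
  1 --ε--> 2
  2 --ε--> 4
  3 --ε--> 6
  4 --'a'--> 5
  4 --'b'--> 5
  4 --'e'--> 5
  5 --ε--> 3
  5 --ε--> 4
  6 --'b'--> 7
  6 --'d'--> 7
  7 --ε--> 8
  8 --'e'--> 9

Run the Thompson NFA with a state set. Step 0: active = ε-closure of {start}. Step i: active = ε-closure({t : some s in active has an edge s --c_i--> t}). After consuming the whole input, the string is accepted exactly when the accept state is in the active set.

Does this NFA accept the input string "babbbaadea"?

Answer: REJECT

Derivation:
initial (ε-close {0}): {0}
'b' @ 1: {1,2,4}
'a' @ 2: {3,4,5,6}
'b' @ 3: {3,4,5,6,7,8}
'b' @ 4: {3,4,5,6,7,8}
'b' @ 5: {3,4,5,6,7,8}
'a' @ 6: {3,4,5,6}
'a' @ 7: {3,4,5,6}
'd' @ 8: {7,8}
'e' @ 9: {9}  [accepting]
'a' @ 10: {}  — no active states
final: {}; accept 9 not in set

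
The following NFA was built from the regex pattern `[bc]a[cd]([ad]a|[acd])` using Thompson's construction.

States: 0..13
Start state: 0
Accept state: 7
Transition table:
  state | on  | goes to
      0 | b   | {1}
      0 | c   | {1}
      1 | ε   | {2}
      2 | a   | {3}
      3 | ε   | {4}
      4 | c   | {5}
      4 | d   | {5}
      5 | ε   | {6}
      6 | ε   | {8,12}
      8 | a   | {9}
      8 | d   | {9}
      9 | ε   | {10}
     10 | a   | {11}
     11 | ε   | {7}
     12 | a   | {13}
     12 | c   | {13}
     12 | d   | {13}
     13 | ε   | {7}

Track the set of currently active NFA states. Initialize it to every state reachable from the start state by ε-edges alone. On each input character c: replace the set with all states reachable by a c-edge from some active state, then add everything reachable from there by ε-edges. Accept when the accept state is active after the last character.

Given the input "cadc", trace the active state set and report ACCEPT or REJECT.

S₀ = ε-closure({0}) = {0}
'c' @ 1: {1,2}
'a' @ 2: {3,4}
'd' @ 3: {5,6,8,12}
'c' @ 4: {7,13}  (accept∈set)
end set {7,13} — state 7 in

Answer: ACCEPT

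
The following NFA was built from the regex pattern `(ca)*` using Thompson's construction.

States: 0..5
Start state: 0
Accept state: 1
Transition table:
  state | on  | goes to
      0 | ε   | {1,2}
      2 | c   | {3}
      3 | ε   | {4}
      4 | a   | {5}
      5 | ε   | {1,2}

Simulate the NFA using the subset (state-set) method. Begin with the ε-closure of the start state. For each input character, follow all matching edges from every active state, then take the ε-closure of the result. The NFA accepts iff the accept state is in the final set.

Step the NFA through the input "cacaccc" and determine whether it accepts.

Answer: REJECT

Steps:
initial (ε-close {0}): {0,1,2}
'c' @ 1: {3,4}
'a' @ 2: {1,2,5}  (accept∈set)
'c' @ 3: {3,4}
'a' @ 4: {1,2,5}  (accept∈set)
'c' @ 5: {3,4}
'c' @ 6: {}  — state set empty
rest 'c' ignored (set empty)
final: {}; accept 1 not in set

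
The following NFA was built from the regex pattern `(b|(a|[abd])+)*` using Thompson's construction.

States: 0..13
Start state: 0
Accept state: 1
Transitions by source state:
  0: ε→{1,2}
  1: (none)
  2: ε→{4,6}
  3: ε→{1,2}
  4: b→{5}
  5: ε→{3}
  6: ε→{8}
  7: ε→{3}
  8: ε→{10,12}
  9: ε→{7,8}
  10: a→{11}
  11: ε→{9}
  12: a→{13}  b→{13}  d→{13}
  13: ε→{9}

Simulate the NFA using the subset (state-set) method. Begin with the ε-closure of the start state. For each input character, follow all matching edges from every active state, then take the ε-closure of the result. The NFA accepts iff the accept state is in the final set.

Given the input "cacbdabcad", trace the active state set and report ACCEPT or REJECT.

Answer: REJECT

Derivation:
initial (ε-close {0}): {0,1,2,4,6,8,10,12}
'c' @ 1: {}  — state set empty
rest 'acbdabcad' ignored (set empty)
end set {} — state 1 not in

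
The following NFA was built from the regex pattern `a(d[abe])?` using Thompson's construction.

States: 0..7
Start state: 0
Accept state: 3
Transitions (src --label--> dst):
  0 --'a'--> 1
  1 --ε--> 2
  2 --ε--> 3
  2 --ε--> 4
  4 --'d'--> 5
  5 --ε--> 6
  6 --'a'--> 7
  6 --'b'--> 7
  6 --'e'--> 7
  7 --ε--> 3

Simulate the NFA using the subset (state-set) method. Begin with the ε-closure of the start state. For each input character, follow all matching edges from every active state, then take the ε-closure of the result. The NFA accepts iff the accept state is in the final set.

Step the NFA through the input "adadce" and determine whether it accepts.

S₀ = ε-closure({0}) = {0}
'a' @ 1: {1,2,3,4}  [accepting]
'd' @ 2: {5,6}
'a' @ 3: {3,7}  [accepting]
'd' @ 4: {}  — no active states
rest 'ce' ignored (set empty)
after full input: {}  (accept=3 not in)

Answer: REJECT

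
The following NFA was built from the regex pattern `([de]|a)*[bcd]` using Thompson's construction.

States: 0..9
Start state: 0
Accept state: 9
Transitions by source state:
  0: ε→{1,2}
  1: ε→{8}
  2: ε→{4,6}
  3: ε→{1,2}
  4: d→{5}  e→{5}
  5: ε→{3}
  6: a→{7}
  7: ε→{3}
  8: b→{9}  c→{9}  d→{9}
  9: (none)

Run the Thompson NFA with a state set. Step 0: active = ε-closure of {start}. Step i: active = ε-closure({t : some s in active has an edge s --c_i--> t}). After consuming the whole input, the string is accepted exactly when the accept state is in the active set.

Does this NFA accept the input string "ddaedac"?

Answer: ACCEPT

Derivation:
start: ε-closure({0}) = {0,1,2,4,6,8}
'd' @ 1: {1,2,3,4,5,6,8,9}  (accept∈set)
'd' @ 2: {1,2,3,4,5,6,8,9}  (accept∈set)
'a' @ 3: {1,2,3,4,6,7,8}
'e' @ 4: {1,2,3,4,5,6,8}
'd' @ 5: {1,2,3,4,5,6,8,9}  (accept∈set)
'a' @ 6: {1,2,3,4,6,7,8}
'c' @ 7: {9}  (accept∈set)
after full input: {9}  (accept=9 in)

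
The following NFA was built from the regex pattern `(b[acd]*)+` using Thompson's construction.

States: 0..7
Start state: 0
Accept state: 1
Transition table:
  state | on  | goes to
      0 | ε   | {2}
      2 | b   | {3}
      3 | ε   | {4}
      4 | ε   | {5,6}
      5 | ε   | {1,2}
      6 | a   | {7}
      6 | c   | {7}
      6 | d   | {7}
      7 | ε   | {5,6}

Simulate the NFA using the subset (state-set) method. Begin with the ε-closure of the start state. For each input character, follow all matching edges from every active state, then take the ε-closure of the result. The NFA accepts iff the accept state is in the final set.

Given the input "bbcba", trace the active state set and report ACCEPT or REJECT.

start: ε-closure({0}) = {0,2}
'b' @ 1: {1,2,3,4,5,6}  ✓accept
'b' @ 2: {1,2,3,4,5,6}  ✓accept
'c' @ 3: {1,2,5,6,7}  ✓accept
'b' @ 4: {1,2,3,4,5,6}  ✓accept
'a' @ 5: {1,2,5,6,7}  ✓accept
after full input: {1,2,5,6,7}  (accept=1 in)

Answer: ACCEPT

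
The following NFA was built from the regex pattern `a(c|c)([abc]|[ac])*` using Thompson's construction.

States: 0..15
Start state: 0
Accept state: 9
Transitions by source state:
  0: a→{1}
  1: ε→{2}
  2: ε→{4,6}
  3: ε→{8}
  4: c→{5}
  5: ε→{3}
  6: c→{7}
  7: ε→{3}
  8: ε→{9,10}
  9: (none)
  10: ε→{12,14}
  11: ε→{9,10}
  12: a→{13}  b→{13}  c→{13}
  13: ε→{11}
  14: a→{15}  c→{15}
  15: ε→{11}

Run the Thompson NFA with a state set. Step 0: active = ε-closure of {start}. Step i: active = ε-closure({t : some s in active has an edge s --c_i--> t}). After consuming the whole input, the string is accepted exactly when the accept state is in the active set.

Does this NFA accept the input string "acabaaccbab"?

S₀ = ε-closure({0}) = {0}
'a' @ 1: {1,2,4,6}
'c' @ 2: {3,5,7,8,9,10,12,14}  [accepting]
'a' @ 3: {9,10,11,12,13,14,15}  [accepting]
'b' @ 4: {9,10,11,12,13,14}  [accepting]
'a' @ 5: {9,10,11,12,13,14,15}  [accepting]
'a' @ 6: {9,10,11,12,13,14,15}  [accepting]
'c' @ 7: {9,10,11,12,13,14,15}  [accepting]
'c' @ 8: {9,10,11,12,13,14,15}  [accepting]
'b' @ 9: {9,10,11,12,13,14}  [accepting]
'a' @ 10: {9,10,11,12,13,14,15}  [accepting]
'b' @ 11: {9,10,11,12,13,14}  [accepting]
after full input: {9,10,11,12,13,14}  (accept=9 in)

Answer: ACCEPT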